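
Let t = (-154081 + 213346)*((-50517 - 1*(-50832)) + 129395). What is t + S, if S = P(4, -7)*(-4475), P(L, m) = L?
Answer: 7687245250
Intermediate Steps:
S = -17900 (S = 4*(-4475) = -17900)
t = 7687263150 (t = 59265*((-50517 + 50832) + 129395) = 59265*(315 + 129395) = 59265*129710 = 7687263150)
t + S = 7687263150 - 17900 = 7687245250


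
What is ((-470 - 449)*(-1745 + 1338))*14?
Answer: 5236462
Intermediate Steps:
((-470 - 449)*(-1745 + 1338))*14 = -919*(-407)*14 = 374033*14 = 5236462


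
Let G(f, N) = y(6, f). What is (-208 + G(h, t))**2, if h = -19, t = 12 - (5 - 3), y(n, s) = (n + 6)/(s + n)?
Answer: 7376656/169 ≈ 43649.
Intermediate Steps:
y(n, s) = (6 + n)/(n + s)
t = 10 (t = 12 - 1*2 = 12 - 2 = 10)
G(f, N) = 12/(6 + f) (G(f, N) = (6 + 6)/(6 + f) = 12/(6 + f))
(-208 + G(h, t))**2 = (-208 + 12/(6 - 19))**2 = (-208 + 12/(-13))**2 = (-208 + 12*(-1/13))**2 = (-208 - 12/13)**2 = (-2716/13)**2 = 7376656/169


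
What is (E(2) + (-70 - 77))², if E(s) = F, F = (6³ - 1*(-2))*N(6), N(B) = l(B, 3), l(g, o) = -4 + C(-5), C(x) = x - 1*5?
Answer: 10233601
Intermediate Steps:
C(x) = -5 + x (C(x) = x - 5 = -5 + x)
l(g, o) = -14 (l(g, o) = -4 + (-5 - 5) = -4 - 10 = -14)
N(B) = -14
F = -3052 (F = (6³ - 1*(-2))*(-14) = (216 + 2)*(-14) = 218*(-14) = -3052)
E(s) = -3052
(E(2) + (-70 - 77))² = (-3052 + (-70 - 77))² = (-3052 - 147)² = (-3199)² = 10233601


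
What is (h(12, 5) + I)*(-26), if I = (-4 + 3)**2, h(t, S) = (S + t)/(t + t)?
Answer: -533/12 ≈ -44.417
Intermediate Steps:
h(t, S) = (S + t)/(2*t) (h(t, S) = (S + t)/((2*t)) = (S + t)*(1/(2*t)) = (S + t)/(2*t))
I = 1 (I = (-1)**2 = 1)
(h(12, 5) + I)*(-26) = ((1/2)*(5 + 12)/12 + 1)*(-26) = ((1/2)*(1/12)*17 + 1)*(-26) = (17/24 + 1)*(-26) = (41/24)*(-26) = -533/12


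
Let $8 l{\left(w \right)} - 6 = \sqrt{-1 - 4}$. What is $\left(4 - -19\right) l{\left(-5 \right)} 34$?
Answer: $\frac{1173}{2} + \frac{391 i \sqrt{5}}{4} \approx 586.5 + 218.58 i$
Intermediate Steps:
$l{\left(w \right)} = \frac{3}{4} + \frac{i \sqrt{5}}{8}$ ($l{\left(w \right)} = \frac{3}{4} + \frac{\sqrt{-1 - 4}}{8} = \frac{3}{4} + \frac{\sqrt{-5}}{8} = \frac{3}{4} + \frac{i \sqrt{5}}{8}$)
$\left(4 - -19\right) l{\left(-5 \right)} 34 = \left(4 - -19\right) \left(\frac{3}{4} + \frac{i \sqrt{5}}{8}\right) 34 = \left(4 + 19\right) \left(\frac{3}{4} + \frac{i \sqrt{5}}{8}\right) 34 = 23 \left(\frac{3}{4} + \frac{i \sqrt{5}}{8}\right) 34 = \left(\frac{69}{4} + \frac{23 i \sqrt{5}}{8}\right) 34 = \frac{1173}{2} + \frac{391 i \sqrt{5}}{4}$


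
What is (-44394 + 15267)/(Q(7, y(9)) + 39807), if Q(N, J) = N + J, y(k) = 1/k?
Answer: -262143/358327 ≈ -0.73158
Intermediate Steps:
Q(N, J) = J + N
(-44394 + 15267)/(Q(7, y(9)) + 39807) = (-44394 + 15267)/((1/9 + 7) + 39807) = -29127/((1/9 + 7) + 39807) = -29127/(64/9 + 39807) = -29127/358327/9 = -29127*9/358327 = -262143/358327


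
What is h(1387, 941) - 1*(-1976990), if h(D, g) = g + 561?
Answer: 1978492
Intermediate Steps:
h(D, g) = 561 + g
h(1387, 941) - 1*(-1976990) = (561 + 941) - 1*(-1976990) = 1502 + 1976990 = 1978492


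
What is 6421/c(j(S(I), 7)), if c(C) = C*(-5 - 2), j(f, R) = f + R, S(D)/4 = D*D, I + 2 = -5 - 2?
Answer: -6421/2317 ≈ -2.7713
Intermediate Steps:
I = -9 (I = -2 + (-5 - 2) = -2 - 7 = -9)
S(D) = 4*D**2 (S(D) = 4*(D*D) = 4*D**2)
j(f, R) = R + f
c(C) = -7*C (c(C) = C*(-7) = -7*C)
6421/c(j(S(I), 7)) = 6421/((-7*(7 + 4*(-9)**2))) = 6421/((-7*(7 + 4*81))) = 6421/((-7*(7 + 324))) = 6421/((-7*331)) = 6421/(-2317) = 6421*(-1/2317) = -6421/2317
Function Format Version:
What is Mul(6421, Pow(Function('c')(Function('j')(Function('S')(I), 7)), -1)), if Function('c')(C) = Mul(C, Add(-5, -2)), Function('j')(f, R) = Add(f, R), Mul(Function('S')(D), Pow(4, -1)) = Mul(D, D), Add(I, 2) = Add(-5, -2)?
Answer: Rational(-6421, 2317) ≈ -2.7713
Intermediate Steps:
I = -9 (I = Add(-2, Add(-5, -2)) = Add(-2, -7) = -9)
Function('S')(D) = Mul(4, Pow(D, 2)) (Function('S')(D) = Mul(4, Mul(D, D)) = Mul(4, Pow(D, 2)))
Function('j')(f, R) = Add(R, f)
Function('c')(C) = Mul(-7, C) (Function('c')(C) = Mul(C, -7) = Mul(-7, C))
Mul(6421, Pow(Function('c')(Function('j')(Function('S')(I), 7)), -1)) = Mul(6421, Pow(Mul(-7, Add(7, Mul(4, Pow(-9, 2)))), -1)) = Mul(6421, Pow(Mul(-7, Add(7, Mul(4, 81))), -1)) = Mul(6421, Pow(Mul(-7, Add(7, 324)), -1)) = Mul(6421, Pow(Mul(-7, 331), -1)) = Mul(6421, Pow(-2317, -1)) = Mul(6421, Rational(-1, 2317)) = Rational(-6421, 2317)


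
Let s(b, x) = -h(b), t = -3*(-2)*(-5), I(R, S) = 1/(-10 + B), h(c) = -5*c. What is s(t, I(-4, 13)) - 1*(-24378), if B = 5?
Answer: 24228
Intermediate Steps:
I(R, S) = -⅕ (I(R, S) = 1/(-10 + 5) = 1/(-5) = -⅕)
t = -30 (t = 6*(-5) = -30)
s(b, x) = 5*b (s(b, x) = -(-5)*b = 5*b)
s(t, I(-4, 13)) - 1*(-24378) = 5*(-30) - 1*(-24378) = -150 + 24378 = 24228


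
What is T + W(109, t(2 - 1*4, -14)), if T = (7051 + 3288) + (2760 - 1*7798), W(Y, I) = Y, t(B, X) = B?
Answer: 5410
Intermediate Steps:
T = 5301 (T = 10339 + (2760 - 7798) = 10339 - 5038 = 5301)
T + W(109, t(2 - 1*4, -14)) = 5301 + 109 = 5410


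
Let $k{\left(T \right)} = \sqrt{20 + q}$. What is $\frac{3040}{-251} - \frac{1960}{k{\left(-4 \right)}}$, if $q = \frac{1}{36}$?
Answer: $- \frac{3040}{251} - \frac{1680 \sqrt{721}}{103} \approx -450.08$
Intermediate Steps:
$q = \frac{1}{36} \approx 0.027778$
$k{\left(T \right)} = \frac{\sqrt{721}}{6}$ ($k{\left(T \right)} = \sqrt{20 + \frac{1}{36}} = \sqrt{\frac{721}{36}} = \frac{\sqrt{721}}{6}$)
$\frac{3040}{-251} - \frac{1960}{k{\left(-4 \right)}} = \frac{3040}{-251} - \frac{1960}{\frac{1}{6} \sqrt{721}} = 3040 \left(- \frac{1}{251}\right) - 1960 \frac{6 \sqrt{721}}{721} = - \frac{3040}{251} - \frac{1680 \sqrt{721}}{103}$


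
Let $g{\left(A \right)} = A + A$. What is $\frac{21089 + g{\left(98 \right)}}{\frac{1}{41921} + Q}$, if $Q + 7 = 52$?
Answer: $\frac{892288485}{1886446} \approx 473.0$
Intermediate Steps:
$Q = 45$ ($Q = -7 + 52 = 45$)
$g{\left(A \right)} = 2 A$
$\frac{21089 + g{\left(98 \right)}}{\frac{1}{41921} + Q} = \frac{21089 + 2 \cdot 98}{\frac{1}{41921} + 45} = \frac{21089 + 196}{\frac{1}{41921} + 45} = \frac{21285}{\frac{1886446}{41921}} = 21285 \cdot \frac{41921}{1886446} = \frac{892288485}{1886446}$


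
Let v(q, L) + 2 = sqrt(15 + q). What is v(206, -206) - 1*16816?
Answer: -16818 + sqrt(221) ≈ -16803.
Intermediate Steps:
v(q, L) = -2 + sqrt(15 + q)
v(206, -206) - 1*16816 = (-2 + sqrt(15 + 206)) - 1*16816 = (-2 + sqrt(221)) - 16816 = -16818 + sqrt(221)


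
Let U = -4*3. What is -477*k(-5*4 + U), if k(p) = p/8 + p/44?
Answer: 24804/11 ≈ 2254.9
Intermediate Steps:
U = -12
k(p) = 13*p/88 (k(p) = p*(⅛) + p*(1/44) = p/8 + p/44 = 13*p/88)
-477*k(-5*4 + U) = -6201*(-5*4 - 12)/88 = -6201*(-20 - 12)/88 = -6201*(-32)/88 = -477*(-52/11) = 24804/11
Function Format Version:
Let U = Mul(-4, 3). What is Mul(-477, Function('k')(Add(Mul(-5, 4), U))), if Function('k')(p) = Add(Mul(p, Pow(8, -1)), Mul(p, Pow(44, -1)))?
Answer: Rational(24804, 11) ≈ 2254.9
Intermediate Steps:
U = -12
Function('k')(p) = Mul(Rational(13, 88), p) (Function('k')(p) = Add(Mul(p, Rational(1, 8)), Mul(p, Rational(1, 44))) = Add(Mul(Rational(1, 8), p), Mul(Rational(1, 44), p)) = Mul(Rational(13, 88), p))
Mul(-477, Function('k')(Add(Mul(-5, 4), U))) = Mul(-477, Mul(Rational(13, 88), Add(Mul(-5, 4), -12))) = Mul(-477, Mul(Rational(13, 88), Add(-20, -12))) = Mul(-477, Mul(Rational(13, 88), -32)) = Mul(-477, Rational(-52, 11)) = Rational(24804, 11)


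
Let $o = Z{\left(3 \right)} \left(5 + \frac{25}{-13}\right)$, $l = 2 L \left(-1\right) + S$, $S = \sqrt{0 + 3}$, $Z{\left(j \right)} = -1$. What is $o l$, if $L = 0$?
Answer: $- \frac{40 \sqrt{3}}{13} \approx -5.3294$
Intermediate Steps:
$S = \sqrt{3} \approx 1.732$
$l = \sqrt{3}$ ($l = 2 \cdot 0 \left(-1\right) + \sqrt{3} = 0 \left(-1\right) + \sqrt{3} = 0 + \sqrt{3} = \sqrt{3} \approx 1.732$)
$o = - \frac{40}{13}$ ($o = - (5 + \frac{25}{-13}) = - (5 + 25 \left(- \frac{1}{13}\right)) = - (5 - \frac{25}{13}) = \left(-1\right) \frac{40}{13} = - \frac{40}{13} \approx -3.0769$)
$o l = - \frac{40 \sqrt{3}}{13}$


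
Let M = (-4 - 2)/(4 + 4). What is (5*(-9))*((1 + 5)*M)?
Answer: 405/2 ≈ 202.50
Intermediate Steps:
M = -3/4 (M = -6/8 = -6*1/8 = -3/4 ≈ -0.75000)
(5*(-9))*((1 + 5)*M) = (5*(-9))*((1 + 5)*(-3/4)) = -270*(-3)/4 = -45*(-9/2) = 405/2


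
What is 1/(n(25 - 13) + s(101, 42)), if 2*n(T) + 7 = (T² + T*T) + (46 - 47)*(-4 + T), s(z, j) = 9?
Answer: 2/291 ≈ 0.0068729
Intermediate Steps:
n(T) = -3/2 + T² - T/2 (n(T) = -7/2 + ((T² + T*T) + (46 - 47)*(-4 + T))/2 = -7/2 + ((T² + T²) - (-4 + T))/2 = -7/2 + (2*T² + (4 - T))/2 = -7/2 + (4 - T + 2*T²)/2 = -7/2 + (2 + T² - T/2) = -3/2 + T² - T/2)
1/(n(25 - 13) + s(101, 42)) = 1/((-3/2 + (25 - 13)² - (25 - 13)/2) + 9) = 1/((-3/2 + 12² - ½*12) + 9) = 1/((-3/2 + 144 - 6) + 9) = 1/(273/2 + 9) = 1/(291/2) = 2/291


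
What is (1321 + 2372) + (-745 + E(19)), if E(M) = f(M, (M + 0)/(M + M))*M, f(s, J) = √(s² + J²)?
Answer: 2948 + 323*√5/2 ≈ 3309.1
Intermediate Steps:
f(s, J) = √(J² + s²)
E(M) = M*√(¼ + M²) (E(M) = √(((M + 0)/(M + M))² + M²)*M = √((M/((2*M)))² + M²)*M = √((M*(1/(2*M)))² + M²)*M = √((½)² + M²)*M = √(¼ + M²)*M = M*√(¼ + M²))
(1321 + 2372) + (-745 + E(19)) = (1321 + 2372) + (-745 + (½)*19*√(1 + 4*19²)) = 3693 + (-745 + (½)*19*√(1 + 4*361)) = 3693 + (-745 + (½)*19*√(1 + 1444)) = 3693 + (-745 + (½)*19*√1445) = 3693 + (-745 + (½)*19*(17*√5)) = 3693 + (-745 + 323*√5/2) = 2948 + 323*√5/2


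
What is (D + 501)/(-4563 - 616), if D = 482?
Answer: -983/5179 ≈ -0.18981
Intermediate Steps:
(D + 501)/(-4563 - 616) = (482 + 501)/(-4563 - 616) = 983/(-5179) = 983*(-1/5179) = -983/5179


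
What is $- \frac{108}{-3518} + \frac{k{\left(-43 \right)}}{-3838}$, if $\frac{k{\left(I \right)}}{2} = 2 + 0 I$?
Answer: $\frac{100108}{3375521} \approx 0.029657$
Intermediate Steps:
$k{\left(I \right)} = 4$ ($k{\left(I \right)} = 2 \left(2 + 0 I\right) = 2 \left(2 + 0\right) = 2 \cdot 2 = 4$)
$- \frac{108}{-3518} + \frac{k{\left(-43 \right)}}{-3838} = - \frac{108}{-3518} + \frac{4}{-3838} = \left(-108\right) \left(- \frac{1}{3518}\right) + 4 \left(- \frac{1}{3838}\right) = \frac{54}{1759} - \frac{2}{1919} = \frac{100108}{3375521}$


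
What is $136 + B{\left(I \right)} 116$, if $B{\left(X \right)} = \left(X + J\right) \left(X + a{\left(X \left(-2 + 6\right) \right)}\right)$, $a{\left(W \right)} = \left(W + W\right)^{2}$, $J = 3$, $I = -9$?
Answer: $-3601664$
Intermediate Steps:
$a{\left(W \right)} = 4 W^{2}$ ($a{\left(W \right)} = \left(2 W\right)^{2} = 4 W^{2}$)
$B{\left(X \right)} = \left(3 + X\right) \left(X + 64 X^{2}\right)$ ($B{\left(X \right)} = \left(X + 3\right) \left(X + 4 \left(X \left(-2 + 6\right)\right)^{2}\right) = \left(3 + X\right) \left(X + 4 \left(X 4\right)^{2}\right) = \left(3 + X\right) \left(X + 4 \left(4 X\right)^{2}\right) = \left(3 + X\right) \left(X + 4 \cdot 16 X^{2}\right) = \left(3 + X\right) \left(X + 64 X^{2}\right)$)
$136 + B{\left(I \right)} 116 = 136 + - 9 \left(3 + 64 \left(-9\right)^{2} + 193 \left(-9\right)\right) 116 = 136 + - 9 \left(3 + 64 \cdot 81 - 1737\right) 116 = 136 + - 9 \left(3 + 5184 - 1737\right) 116 = 136 + \left(-9\right) 3450 \cdot 116 = 136 - 3601800 = -3601664$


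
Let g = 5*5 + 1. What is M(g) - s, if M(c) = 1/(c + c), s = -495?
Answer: 25741/52 ≈ 495.02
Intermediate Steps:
g = 26 (g = 25 + 1 = 26)
M(c) = 1/(2*c)
M(g) - s = (½)/26 - 1*(-495) = (½)*(1/26) + 495 = 1/52 + 495 = 25741/52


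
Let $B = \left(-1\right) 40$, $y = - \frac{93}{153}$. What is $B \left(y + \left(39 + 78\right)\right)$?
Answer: $- \frac{237440}{51} \approx -4655.7$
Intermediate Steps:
$y = - \frac{31}{51}$ ($y = \left(-93\right) \frac{1}{153} = - \frac{31}{51} \approx -0.60784$)
$B = -40$
$B \left(y + \left(39 + 78\right)\right) = - 40 \left(- \frac{31}{51} + \left(39 + 78\right)\right) = - 40 \left(- \frac{31}{51} + 117\right) = \left(-40\right) \frac{5936}{51} = - \frac{237440}{51}$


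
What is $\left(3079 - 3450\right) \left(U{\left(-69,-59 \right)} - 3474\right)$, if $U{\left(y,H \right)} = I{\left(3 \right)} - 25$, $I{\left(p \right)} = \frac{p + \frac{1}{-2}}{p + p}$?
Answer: $\frac{15575693}{12} \approx 1.298 \cdot 10^{6}$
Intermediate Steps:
$I{\left(p \right)} = \frac{- \frac{1}{2} + p}{2 p}$ ($I{\left(p \right)} = \frac{p - \frac{1}{2}}{2 p} = \left(- \frac{1}{2} + p\right) \frac{1}{2 p} = \frac{- \frac{1}{2} + p}{2 p}$)
$U{\left(y,H \right)} = - \frac{295}{12}$ ($U{\left(y,H \right)} = \frac{-1 + 2 \cdot 3}{4 \cdot 3} - 25 = \frac{1}{4} \cdot \frac{1}{3} \left(-1 + 6\right) - 25 = \frac{1}{4} \cdot \frac{1}{3} \cdot 5 - 25 = \frac{5}{12} - 25 = - \frac{295}{12}$)
$\left(3079 - 3450\right) \left(U{\left(-69,-59 \right)} - 3474\right) = \left(3079 - 3450\right) \left(- \frac{295}{12} - 3474\right) = - 371 \left(- \frac{295}{12} - 3474\right) = \left(-371\right) \left(- \frac{41983}{12}\right) = \frac{15575693}{12}$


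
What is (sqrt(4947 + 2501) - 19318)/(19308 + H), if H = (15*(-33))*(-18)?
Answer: -9659/14109 + 7*sqrt(38)/14109 ≈ -0.68154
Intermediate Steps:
H = 8910 (H = -495*(-18) = 8910)
(sqrt(4947 + 2501) - 19318)/(19308 + H) = (sqrt(4947 + 2501) - 19318)/(19308 + 8910) = (sqrt(7448) - 19318)/28218 = (14*sqrt(38) - 19318)*(1/28218) = (-19318 + 14*sqrt(38))*(1/28218) = -9659/14109 + 7*sqrt(38)/14109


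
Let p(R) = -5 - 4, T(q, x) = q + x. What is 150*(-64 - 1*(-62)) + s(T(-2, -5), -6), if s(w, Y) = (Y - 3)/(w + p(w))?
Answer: -4791/16 ≈ -299.44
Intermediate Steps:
p(R) = -9
s(w, Y) = (-3 + Y)/(-9 + w) (s(w, Y) = (Y - 3)/(w - 9) = (-3 + Y)/(-9 + w))
150*(-64 - 1*(-62)) + s(T(-2, -5), -6) = 150*(-64 - 1*(-62)) + (-3 - 6)/(-9 + (-2 - 5)) = 150*(-64 + 62) - 9/(-9 - 7) = 150*(-2) - 9/(-16) = -300 - 1/16*(-9) = -300 + 9/16 = -4791/16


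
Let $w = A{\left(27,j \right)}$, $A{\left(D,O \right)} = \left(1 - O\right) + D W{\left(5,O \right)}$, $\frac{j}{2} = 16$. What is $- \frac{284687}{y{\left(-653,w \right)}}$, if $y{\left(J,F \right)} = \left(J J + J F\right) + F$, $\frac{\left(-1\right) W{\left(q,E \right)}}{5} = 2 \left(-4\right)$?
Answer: $\frac{284687}{257539} \approx 1.1054$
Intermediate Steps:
$W{\left(q,E \right)} = 40$ ($W{\left(q,E \right)} = - 5 \cdot 2 \left(-4\right) = \left(-5\right) \left(-8\right) = 40$)
$j = 32$ ($j = 2 \cdot 16 = 32$)
$A{\left(D,O \right)} = 1 - O + 40 D$ ($A{\left(D,O \right)} = \left(1 - O\right) + D 40 = \left(1 - O\right) + 40 D = 1 - O + 40 D$)
$w = 1049$ ($w = 1 - 32 + 40 \cdot 27 = 1 - 32 + 1080 = 1049$)
$y{\left(J,F \right)} = F + J^{2} + F J$ ($y{\left(J,F \right)} = \left(J^{2} + F J\right) + F = F + J^{2} + F J$)
$- \frac{284687}{y{\left(-653,w \right)}} = - \frac{284687}{1049 + \left(-653\right)^{2} + 1049 \left(-653\right)} = - \frac{284687}{1049 + 426409 - 684997} = - \frac{284687}{-257539} = \left(-284687\right) \left(- \frac{1}{257539}\right) = \frac{284687}{257539}$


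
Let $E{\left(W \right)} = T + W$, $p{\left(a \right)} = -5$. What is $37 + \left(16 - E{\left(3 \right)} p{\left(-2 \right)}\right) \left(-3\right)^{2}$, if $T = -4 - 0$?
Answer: $136$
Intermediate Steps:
$T = -4$ ($T = -4 + 0 = -4$)
$E{\left(W \right)} = -4 + W$
$37 + \left(16 - E{\left(3 \right)} p{\left(-2 \right)}\right) \left(-3\right)^{2} = 37 + \left(16 - \left(-4 + 3\right) \left(-5\right)\right) \left(-3\right)^{2} = 37 + \left(16 - \left(-1\right) \left(-5\right)\right) 9 = 37 + \left(16 - 5\right) 9 = 37 + 11 \cdot 9 = 37 + 99 = 136$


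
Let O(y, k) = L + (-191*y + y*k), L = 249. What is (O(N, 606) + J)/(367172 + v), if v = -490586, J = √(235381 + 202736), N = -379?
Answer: 78518/61707 - √438117/123414 ≈ 1.2671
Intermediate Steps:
O(y, k) = 249 - 191*y + k*y (O(y, k) = 249 + (-191*y + y*k) = 249 + (-191*y + k*y) = 249 - 191*y + k*y)
J = √438117 ≈ 661.90
(O(N, 606) + J)/(367172 + v) = ((249 - 191*(-379) + 606*(-379)) + √438117)/(367172 - 490586) = ((249 + 72389 - 229674) + √438117)/(-123414) = (-157036 + √438117)*(-1/123414) = 78518/61707 - √438117/123414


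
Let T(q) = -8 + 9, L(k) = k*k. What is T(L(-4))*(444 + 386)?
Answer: 830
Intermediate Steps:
L(k) = k**2
T(q) = 1
T(L(-4))*(444 + 386) = 1*(444 + 386) = 1*830 = 830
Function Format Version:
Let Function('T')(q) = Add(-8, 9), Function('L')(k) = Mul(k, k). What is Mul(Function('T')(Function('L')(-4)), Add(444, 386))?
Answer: 830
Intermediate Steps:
Function('L')(k) = Pow(k, 2)
Function('T')(q) = 1
Mul(Function('T')(Function('L')(-4)), Add(444, 386)) = Mul(1, Add(444, 386)) = Mul(1, 830) = 830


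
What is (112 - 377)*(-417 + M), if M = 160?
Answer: 68105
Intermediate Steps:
(112 - 377)*(-417 + M) = (112 - 377)*(-417 + 160) = -265*(-257) = 68105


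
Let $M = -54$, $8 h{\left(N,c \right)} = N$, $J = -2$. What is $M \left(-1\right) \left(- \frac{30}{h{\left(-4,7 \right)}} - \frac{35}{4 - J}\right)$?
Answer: $2925$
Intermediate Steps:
$h{\left(N,c \right)} = \frac{N}{8}$
$M \left(-1\right) \left(- \frac{30}{h{\left(-4,7 \right)}} - \frac{35}{4 - J}\right) = \left(-54\right) \left(-1\right) \left(- \frac{30}{\frac{1}{8} \left(-4\right)} - \frac{35}{4 - -2}\right) = 54 \left(- \frac{30}{- \frac{1}{2}} - \frac{35}{4 + 2}\right) = 54 \left(\left(-30\right) \left(-2\right) - \frac{35}{6}\right) = 54 \left(60 - \frac{35}{6}\right) = 54 \cdot \frac{325}{6} = 2925$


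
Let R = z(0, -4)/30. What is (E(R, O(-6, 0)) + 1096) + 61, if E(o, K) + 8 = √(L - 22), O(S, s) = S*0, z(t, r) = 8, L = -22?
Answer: 1149 + 2*I*√11 ≈ 1149.0 + 6.6332*I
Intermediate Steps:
O(S, s) = 0
R = 4/15 (R = 8/30 = 8*(1/30) = 4/15 ≈ 0.26667)
E(o, K) = -8 + 2*I*√11 (E(o, K) = -8 + √(-22 - 22) = -8 + √(-44) = -8 + 2*I*√11)
(E(R, O(-6, 0)) + 1096) + 61 = ((-8 + 2*I*√11) + 1096) + 61 = (1088 + 2*I*√11) + 61 = 1149 + 2*I*√11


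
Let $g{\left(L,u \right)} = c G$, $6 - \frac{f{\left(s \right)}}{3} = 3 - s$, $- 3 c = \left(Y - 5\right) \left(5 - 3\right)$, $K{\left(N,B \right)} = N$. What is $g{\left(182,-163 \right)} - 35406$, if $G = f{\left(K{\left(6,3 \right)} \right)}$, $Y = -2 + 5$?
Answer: $-35370$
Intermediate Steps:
$Y = 3$
$c = \frac{4}{3}$ ($c = - \frac{\left(3 - 5\right) \left(5 - 3\right)}{3} = - \frac{\left(-2\right) 2}{3} = \left(- \frac{1}{3}\right) \left(-4\right) = \frac{4}{3} \approx 1.3333$)
$f{\left(s \right)} = 9 + 3 s$ ($f{\left(s \right)} = 18 - 3 \left(3 - s\right) = 18 + \left(-9 + 3 s\right) = 9 + 3 s$)
$G = 27$ ($G = 9 + 3 \cdot 6 = 9 + 18 = 27$)
$g{\left(L,u \right)} = 36$ ($g{\left(L,u \right)} = \frac{4}{3} \cdot 27 = 36$)
$g{\left(182,-163 \right)} - 35406 = 36 - 35406 = -35370$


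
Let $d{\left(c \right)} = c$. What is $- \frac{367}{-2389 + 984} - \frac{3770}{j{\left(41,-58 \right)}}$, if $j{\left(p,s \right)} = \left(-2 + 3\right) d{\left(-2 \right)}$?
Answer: $\frac{2648792}{1405} \approx 1885.3$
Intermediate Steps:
$j{\left(p,s \right)} = -2$ ($j{\left(p,s \right)} = \left(-2 + 3\right) \left(-2\right) = 1 \left(-2\right) = -2$)
$- \frac{367}{-2389 + 984} - \frac{3770}{j{\left(41,-58 \right)}} = - \frac{367}{-2389 + 984} - \frac{3770}{-2} = - \frac{367}{-1405} - -1885 = \left(-367\right) \left(- \frac{1}{1405}\right) + 1885 = \frac{367}{1405} + 1885 = \frac{2648792}{1405}$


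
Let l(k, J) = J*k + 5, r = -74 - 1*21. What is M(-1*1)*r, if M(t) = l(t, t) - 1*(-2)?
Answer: -760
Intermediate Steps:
r = -95 (r = -74 - 21 = -95)
l(k, J) = 5 + J*k
M(t) = 7 + t² (M(t) = (5 + t*t) - 1*(-2) = (5 + t²) + 2 = 7 + t²)
M(-1*1)*r = (7 + (-1*1)²)*(-95) = (7 + (-1)²)*(-95) = (7 + 1)*(-95) = 8*(-95) = -760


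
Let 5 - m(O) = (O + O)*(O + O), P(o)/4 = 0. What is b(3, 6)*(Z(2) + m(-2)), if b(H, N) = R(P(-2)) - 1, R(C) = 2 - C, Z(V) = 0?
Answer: -11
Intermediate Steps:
P(o) = 0 (P(o) = 4*0 = 0)
b(H, N) = 1 (b(H, N) = (2 - 1*0) - 1 = (2 + 0) - 1 = 2 - 1 = 1)
m(O) = 5 - 4*O² (m(O) = 5 - (O + O)*(O + O) = 5 - 2*O*2*O = 5 - 4*O²)
b(3, 6)*(Z(2) + m(-2)) = 1*(0 + (5 - 4*(-2)²)) = 1*(0 + (5 - 4*4)) = 1*(0 + (5 - 16)) = 1*(0 - 11) = 1*(-11) = -11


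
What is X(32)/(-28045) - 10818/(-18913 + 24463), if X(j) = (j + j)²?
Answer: -10870787/5188325 ≈ -2.0952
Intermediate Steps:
X(j) = 4*j² (X(j) = (2*j)² = 4*j²)
X(32)/(-28045) - 10818/(-18913 + 24463) = (4*32²)/(-28045) - 10818/(-18913 + 24463) = (4*1024)*(-1/28045) - 10818/5550 = 4096*(-1/28045) - 10818*1/5550 = -4096/28045 - 1803/925 = -10870787/5188325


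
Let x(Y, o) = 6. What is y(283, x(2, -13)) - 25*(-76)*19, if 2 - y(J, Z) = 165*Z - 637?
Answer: 35749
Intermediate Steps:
y(J, Z) = 639 - 165*Z (y(J, Z) = 2 - (165*Z - 637) = 2 - (-637 + 165*Z) = 2 + (637 - 165*Z) = 639 - 165*Z)
y(283, x(2, -13)) - 25*(-76)*19 = (639 - 165*6) - 25*(-76)*19 = (639 - 990) - (-1900)*19 = -351 - 1*(-36100) = -351 + 36100 = 35749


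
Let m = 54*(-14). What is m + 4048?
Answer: 3292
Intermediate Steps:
m = -756
m + 4048 = -756 + 4048 = 3292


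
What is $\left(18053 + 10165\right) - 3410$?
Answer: $24808$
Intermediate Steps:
$\left(18053 + 10165\right) - 3410 = 28218 - 3410 = 24808$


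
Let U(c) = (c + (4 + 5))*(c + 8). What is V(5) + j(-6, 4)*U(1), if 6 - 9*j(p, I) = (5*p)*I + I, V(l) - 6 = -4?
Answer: 1222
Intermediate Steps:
V(l) = 2 (V(l) = 6 - 4 = 2)
U(c) = (8 + c)*(9 + c) (U(c) = (c + 9)*(8 + c) = (9 + c)*(8 + c) = (8 + c)*(9 + c))
j(p, I) = ⅔ - I/9 - 5*I*p/9 (j(p, I) = ⅔ - ((5*p)*I + I)/9 = ⅔ - (5*I*p + I)/9 = ⅔ - (I + 5*I*p)/9 = ⅔ + (-I/9 - 5*I*p/9) = ⅔ - I/9 - 5*I*p/9)
V(5) + j(-6, 4)*U(1) = 2 + (⅔ - ⅑*4 - 5/9*4*(-6))*(72 + 1² + 17*1) = 2 + (⅔ - 4/9 + 40/3)*(72 + 1 + 17) = 2 + (122/9)*90 = 2 + 1220 = 1222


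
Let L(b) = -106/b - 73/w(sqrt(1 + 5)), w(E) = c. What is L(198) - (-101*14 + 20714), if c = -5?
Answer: -9546538/495 ≈ -19286.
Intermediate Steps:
w(E) = -5
L(b) = 73/5 - 106/b (L(b) = -106/b - 73/(-5) = -106/b - 73*(-1/5) = -106/b + 73/5 = 73/5 - 106/b)
L(198) - (-101*14 + 20714) = (73/5 - 106/198) - (-101*14 + 20714) = (73/5 - 106*1/198) - (-1414 + 20714) = (73/5 - 53/99) - 1*19300 = 6962/495 - 19300 = -9546538/495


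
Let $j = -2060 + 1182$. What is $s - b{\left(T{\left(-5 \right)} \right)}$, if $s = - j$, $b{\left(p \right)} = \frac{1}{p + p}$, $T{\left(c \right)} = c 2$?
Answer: $\frac{17561}{20} \approx 878.05$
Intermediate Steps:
$j = -878$
$T{\left(c \right)} = 2 c$
$b{\left(p \right)} = \frac{1}{2 p}$
$s = 878$ ($s = \left(-1\right) \left(-878\right) = 878$)
$s - b{\left(T{\left(-5 \right)} \right)} = 878 - \frac{1}{2 \cdot 2 \left(-5\right)} = 878 - \frac{1}{2 \left(-10\right)} = 878 - \frac{1}{2} \left(- \frac{1}{10}\right) = 878 - - \frac{1}{20} = 878 + \frac{1}{20} = \frac{17561}{20}$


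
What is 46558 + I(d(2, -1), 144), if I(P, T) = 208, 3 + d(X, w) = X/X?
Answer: 46766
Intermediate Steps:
d(X, w) = -2 (d(X, w) = -3 + X/X = -3 + 1 = -2)
46558 + I(d(2, -1), 144) = 46558 + 208 = 46766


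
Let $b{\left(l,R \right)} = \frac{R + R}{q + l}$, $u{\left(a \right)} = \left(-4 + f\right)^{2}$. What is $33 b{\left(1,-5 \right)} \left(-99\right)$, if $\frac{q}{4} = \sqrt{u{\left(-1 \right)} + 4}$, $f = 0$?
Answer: $- \frac{2970}{29} + \frac{23760 \sqrt{5}}{29} \approx 1729.6$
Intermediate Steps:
$u{\left(a \right)} = 16$ ($u{\left(a \right)} = \left(-4 + 0\right)^{2} = \left(-4\right)^{2} = 16$)
$q = 8 \sqrt{5}$ ($q = 4 \sqrt{16 + 4} = 4 \sqrt{20} = 4 \cdot 2 \sqrt{5} = 8 \sqrt{5} \approx 17.889$)
$b{\left(l,R \right)} = \frac{2 R}{l + 8 \sqrt{5}}$ ($b{\left(l,R \right)} = \frac{R + R}{8 \sqrt{5} + l} = \frac{2 R}{l + 8 \sqrt{5}}$)
$33 b{\left(1,-5 \right)} \left(-99\right) = 33 \cdot 2 \left(-5\right) \frac{1}{1 + 8 \sqrt{5}} \left(-99\right) = 33 \left(- \frac{10}{1 + 8 \sqrt{5}}\right) \left(-99\right) = - \frac{330}{1 + 8 \sqrt{5}} \left(-99\right) = \frac{32670}{1 + 8 \sqrt{5}}$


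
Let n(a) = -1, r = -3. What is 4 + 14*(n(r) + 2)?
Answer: 18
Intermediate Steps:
4 + 14*(n(r) + 2) = 4 + 14*(-1 + 2) = 4 + 14*1 = 4 + 14 = 18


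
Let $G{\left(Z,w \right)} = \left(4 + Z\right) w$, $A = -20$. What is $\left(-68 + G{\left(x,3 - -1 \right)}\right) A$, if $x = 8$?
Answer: $400$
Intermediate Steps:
$G{\left(Z,w \right)} = w \left(4 + Z\right)$
$\left(-68 + G{\left(x,3 - -1 \right)}\right) A = \left(-68 + \left(3 - -1\right) \left(4 + 8\right)\right) \left(-20\right) = \left(-68 + \left(3 + 1\right) 12\right) \left(-20\right) = \left(-68 + 4 \cdot 12\right) \left(-20\right) = \left(-68 + 48\right) \left(-20\right) = \left(-20\right) \left(-20\right) = 400$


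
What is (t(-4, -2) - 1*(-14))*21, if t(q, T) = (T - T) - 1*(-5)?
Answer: 399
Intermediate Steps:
t(q, T) = 5 (t(q, T) = 0 + 5 = 5)
(t(-4, -2) - 1*(-14))*21 = (5 - 1*(-14))*21 = (5 + 14)*21 = 19*21 = 399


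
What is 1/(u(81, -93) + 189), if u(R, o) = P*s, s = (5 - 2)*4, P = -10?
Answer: 1/69 ≈ 0.014493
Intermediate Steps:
s = 12 (s = 3*4 = 12)
u(R, o) = -120 (u(R, o) = -10*12 = -120)
1/(u(81, -93) + 189) = 1/(-120 + 189) = 1/69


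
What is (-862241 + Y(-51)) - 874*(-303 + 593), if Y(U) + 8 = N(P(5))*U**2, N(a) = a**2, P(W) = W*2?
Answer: -855609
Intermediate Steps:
P(W) = 2*W
Y(U) = -8 + 100*U**2 (Y(U) = -8 + (2*5)**2*U**2 = -8 + 10**2*U**2 = -8 + 100*U**2)
(-862241 + Y(-51)) - 874*(-303 + 593) = (-862241 + (-8 + 100*(-51)**2)) - 874*(-303 + 593) = (-862241 + (-8 + 100*2601)) - 874*290 = (-862241 + (-8 + 260100)) - 253460 = (-862241 + 260092) - 253460 = -602149 - 253460 = -855609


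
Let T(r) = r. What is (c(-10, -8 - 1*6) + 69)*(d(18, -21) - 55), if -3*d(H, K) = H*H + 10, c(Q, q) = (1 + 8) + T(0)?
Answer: -12974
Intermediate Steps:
c(Q, q) = 9 (c(Q, q) = (1 + 8) + 0 = 9 + 0 = 9)
d(H, K) = -10/3 - H²/3 (d(H, K) = -(H*H + 10)/3 = -(H² + 10)/3 = -(10 + H²)/3 = -10/3 - H²/3)
(c(-10, -8 - 1*6) + 69)*(d(18, -21) - 55) = (9 + 69)*((-10/3 - ⅓*18²) - 55) = 78*((-10/3 - ⅓*324) - 55) = 78*((-10/3 - 108) - 55) = 78*(-334/3 - 55) = 78*(-499/3) = -12974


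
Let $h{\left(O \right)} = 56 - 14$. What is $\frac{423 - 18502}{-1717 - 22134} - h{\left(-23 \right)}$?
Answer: $- \frac{983663}{23851} \approx -41.242$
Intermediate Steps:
$h{\left(O \right)} = 42$
$\frac{423 - 18502}{-1717 - 22134} - h{\left(-23 \right)} = \frac{423 - 18502}{-1717 - 22134} - 42 = - \frac{18079}{-23851} - 42 = \left(-18079\right) \left(- \frac{1}{23851}\right) - 42 = \frac{18079}{23851} - 42 = - \frac{983663}{23851}$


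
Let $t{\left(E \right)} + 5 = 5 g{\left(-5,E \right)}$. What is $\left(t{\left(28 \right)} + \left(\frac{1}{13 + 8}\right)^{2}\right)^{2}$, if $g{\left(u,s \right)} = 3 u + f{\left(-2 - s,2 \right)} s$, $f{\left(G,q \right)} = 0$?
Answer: $\frac{1244607841}{194481} \approx 6399.6$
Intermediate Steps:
$g{\left(u,s \right)} = 3 u$ ($g{\left(u,s \right)} = 3 u + 0 s = 3 u + 0 = 3 u$)
$t{\left(E \right)} = -80$ ($t{\left(E \right)} = -5 + 5 \cdot 3 \left(-5\right) = -5 + 5 \left(-15\right) = -5 - 75 = -80$)
$\left(t{\left(28 \right)} + \left(\frac{1}{13 + 8}\right)^{2}\right)^{2} = \left(-80 + \left(\frac{1}{13 + 8}\right)^{2}\right)^{2} = \left(-80 + \left(\frac{1}{21}\right)^{2}\right)^{2} = \left(-80 + \frac{1}{441}\right)^{2} = \left(- \frac{35279}{441}\right)^{2} = \frac{1244607841}{194481}$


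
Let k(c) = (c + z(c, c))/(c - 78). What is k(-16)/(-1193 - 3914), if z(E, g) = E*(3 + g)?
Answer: 96/240029 ≈ 0.00039995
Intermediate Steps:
k(c) = (c + c*(3 + c))/(-78 + c) (k(c) = (c + c*(3 + c))/(c - 78) = (c + c*(3 + c))/(-78 + c))
k(-16)/(-1193 - 3914) = (-16*(4 - 16)/(-78 - 16))/(-1193 - 3914) = -16*(-12)/(-94)/(-5107) = -16*(-1/94)*(-12)*(-1/5107) = -96/47*(-1/5107) = 96/240029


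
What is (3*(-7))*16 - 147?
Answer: -483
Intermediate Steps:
(3*(-7))*16 - 147 = -21*16 - 147 = -336 - 147 = -483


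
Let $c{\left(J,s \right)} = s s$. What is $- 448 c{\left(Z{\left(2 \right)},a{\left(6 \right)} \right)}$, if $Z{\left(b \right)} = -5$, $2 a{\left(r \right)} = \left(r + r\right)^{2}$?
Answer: $-2322432$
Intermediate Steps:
$a{\left(r \right)} = 2 r^{2}$ ($a{\left(r \right)} = \frac{\left(r + r\right)^{2}}{2} = \frac{\left(2 r\right)^{2}}{2} = \frac{4 r^{2}}{2} = 2 r^{2}$)
$c{\left(J,s \right)} = s^{2}$
$- 448 c{\left(Z{\left(2 \right)},a{\left(6 \right)} \right)} = - 448 \left(2 \cdot 6^{2}\right)^{2} = - 448 \left(2 \cdot 36\right)^{2} = - 448 \cdot 72^{2} = \left(-448\right) 5184 = -2322432$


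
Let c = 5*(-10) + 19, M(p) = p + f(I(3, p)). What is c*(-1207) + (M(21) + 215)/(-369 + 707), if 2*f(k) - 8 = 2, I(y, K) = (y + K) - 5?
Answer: 12647187/338 ≈ 37418.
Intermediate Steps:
I(y, K) = -5 + K + y (I(y, K) = (K + y) - 5 = -5 + K + y)
f(k) = 5 (f(k) = 4 + (½)*2 = 4 + 1 = 5)
M(p) = 5 + p (M(p) = p + 5 = 5 + p)
c = -31 (c = -50 + 19 = -31)
c*(-1207) + (M(21) + 215)/(-369 + 707) = -31*(-1207) + ((5 + 21) + 215)/(-369 + 707) = 37417 + (26 + 215)/338 = 37417 + 241*(1/338) = 37417 + 241/338 = 12647187/338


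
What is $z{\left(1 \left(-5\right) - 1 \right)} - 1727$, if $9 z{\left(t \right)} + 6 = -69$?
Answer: $- \frac{5206}{3} \approx -1735.3$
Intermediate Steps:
$z{\left(t \right)} = - \frac{25}{3}$ ($z{\left(t \right)} = - \frac{2}{3} + \frac{1}{9} \left(-69\right) = - \frac{2}{3} - \frac{23}{3} = - \frac{25}{3}$)
$z{\left(1 \left(-5\right) - 1 \right)} - 1727 = - \frac{25}{3} - 1727 = - \frac{5206}{3}$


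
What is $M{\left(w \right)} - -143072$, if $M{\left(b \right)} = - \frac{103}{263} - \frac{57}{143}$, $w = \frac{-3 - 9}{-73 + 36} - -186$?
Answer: $\frac{5380765128}{37609} \approx 1.4307 \cdot 10^{5}$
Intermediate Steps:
$w = \frac{6894}{37}$ ($w = - \frac{12}{-37} + 186 = \left(-12\right) \left(- \frac{1}{37}\right) + 186 = \frac{12}{37} + 186 = \frac{6894}{37} \approx 186.32$)
$M{\left(b \right)} = - \frac{29720}{37609}$ ($M{\left(b \right)} = \left(-103\right) \frac{1}{263} - \frac{57}{143} = - \frac{103}{263} - \frac{57}{143} = - \frac{29720}{37609}$)
$M{\left(w \right)} - -143072 = - \frac{29720}{37609} - -143072 = - \frac{29720}{37609} + 143072 = \frac{5380765128}{37609}$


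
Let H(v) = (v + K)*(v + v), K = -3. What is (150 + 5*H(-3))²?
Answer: 108900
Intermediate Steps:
H(v) = 2*v*(-3 + v) (H(v) = (v - 3)*(v + v) = (-3 + v)*(2*v) = 2*v*(-3 + v))
(150 + 5*H(-3))² = (150 + 5*(2*(-3)*(-3 - 3)))² = (150 + 5*(2*(-3)*(-6)))² = (150 + 5*36)² = (150 + 180)² = 330² = 108900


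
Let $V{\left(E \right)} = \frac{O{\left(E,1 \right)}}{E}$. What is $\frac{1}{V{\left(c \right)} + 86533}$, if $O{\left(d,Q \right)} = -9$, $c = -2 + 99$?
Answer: $\frac{97}{8393692} \approx 1.1556 \cdot 10^{-5}$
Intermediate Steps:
$c = 97$
$V{\left(E \right)} = - \frac{9}{E}$
$\frac{1}{V{\left(c \right)} + 86533} = \frac{1}{- \frac{9}{97} + 86533} = \frac{1}{\frac{8393692}{97}} = \frac{97}{8393692}$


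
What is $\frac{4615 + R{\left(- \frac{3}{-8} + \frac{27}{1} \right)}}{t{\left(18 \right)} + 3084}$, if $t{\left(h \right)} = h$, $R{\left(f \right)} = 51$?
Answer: $\frac{2333}{1551} \approx 1.5042$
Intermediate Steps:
$\frac{4615 + R{\left(- \frac{3}{-8} + \frac{27}{1} \right)}}{t{\left(18 \right)} + 3084} = \frac{4615 + 51}{18 + 3084} = \frac{4666}{3102} = 4666 \cdot \frac{1}{3102} = \frac{2333}{1551}$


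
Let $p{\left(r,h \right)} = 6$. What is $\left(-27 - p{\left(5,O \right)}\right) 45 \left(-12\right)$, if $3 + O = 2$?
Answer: $17820$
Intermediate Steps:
$O = -1$ ($O = -3 + 2 = -1$)
$\left(-27 - p{\left(5,O \right)}\right) 45 \left(-12\right) = \left(-27 - 6\right) 45 \left(-12\right) = \left(-33\right) 45 \left(-12\right) = \left(-1485\right) \left(-12\right) = 17820$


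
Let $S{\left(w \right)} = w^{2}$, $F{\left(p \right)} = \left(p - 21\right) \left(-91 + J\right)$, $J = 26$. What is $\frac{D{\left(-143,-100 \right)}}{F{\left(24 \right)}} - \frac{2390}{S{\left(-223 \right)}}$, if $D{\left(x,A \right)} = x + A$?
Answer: $\frac{3872699}{3232385} \approx 1.1981$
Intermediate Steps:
$F{\left(p \right)} = 1365 - 65 p$ ($F{\left(p \right)} = \left(p - 21\right) \left(-91 + 26\right) = \left(-21 + p\right) \left(-65\right) = 1365 - 65 p$)
$D{\left(x,A \right)} = A + x$
$\frac{D{\left(-143,-100 \right)}}{F{\left(24 \right)}} - \frac{2390}{S{\left(-223 \right)}} = \frac{-100 - 143}{1365 - 1560} - \frac{2390}{\left(-223\right)^{2}} = - \frac{243}{1365 - 1560} - \frac{2390}{49729} = - \frac{243}{-195} - \frac{2390}{49729} = \left(-243\right) \left(- \frac{1}{195}\right) - \frac{2390}{49729} = \frac{81}{65} - \frac{2390}{49729} = \frac{3872699}{3232385}$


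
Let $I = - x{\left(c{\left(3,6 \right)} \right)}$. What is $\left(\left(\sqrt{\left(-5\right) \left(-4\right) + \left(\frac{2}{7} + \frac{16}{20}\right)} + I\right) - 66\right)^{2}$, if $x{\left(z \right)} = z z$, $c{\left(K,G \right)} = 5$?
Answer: $\frac{290573}{35} - \frac{78 \sqrt{2870}}{5} \approx 7466.4$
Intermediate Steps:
$x{\left(z \right)} = z^{2}$
$I = -25$ ($I = - 5^{2} = \left(-1\right) 25 = -25$)
$\left(\left(\sqrt{\left(-5\right) \left(-4\right) + \left(\frac{2}{7} + \frac{16}{20}\right)} + I\right) - 66\right)^{2} = \left(\left(\sqrt{\left(-5\right) \left(-4\right) + \left(\frac{2}{7} + \frac{16}{20}\right)} - 25\right) - 66\right)^{2} = \left(\left(\sqrt{20 + \left(2 \cdot \frac{1}{7} + 16 \cdot \frac{1}{20}\right)} - 25\right) - 66\right)^{2} = \left(\left(\sqrt{20 + \left(\frac{2}{7} + \frac{4}{5}\right)} - 25\right) - 66\right)^{2} = \left(\left(\sqrt{20 + \frac{38}{35}} - 25\right) - 66\right)^{2} = \left(\left(\sqrt{\frac{738}{35}} - 25\right) - 66\right)^{2} = \left(\left(\frac{3 \sqrt{2870}}{35} - 25\right) - 66\right)^{2} = \left(\left(-25 + \frac{3 \sqrt{2870}}{35}\right) - 66\right)^{2} = \left(-91 + \frac{3 \sqrt{2870}}{35}\right)^{2}$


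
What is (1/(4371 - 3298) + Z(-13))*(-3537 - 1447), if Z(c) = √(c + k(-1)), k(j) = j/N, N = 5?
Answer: -4984/1073 - 4984*I*√330/5 ≈ -4.6449 - 18108.0*I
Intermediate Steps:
k(j) = j/5
Z(c) = √(-⅕ + c) (Z(c) = √(c + (⅕)*(-1)) = √(c - ⅕) = √(-⅕ + c))
(1/(4371 - 3298) + Z(-13))*(-3537 - 1447) = (1/(4371 - 3298) + √(-5 + 25*(-13))/5)*(-3537 - 1447) = (1/1073 + √(-5 - 325)/5)*(-4984) = (1/1073 + √(-330)/5)*(-4984) = (1/1073 + (I*√330)/5)*(-4984) = (1/1073 + I*√330/5)*(-4984) = -4984/1073 - 4984*I*√330/5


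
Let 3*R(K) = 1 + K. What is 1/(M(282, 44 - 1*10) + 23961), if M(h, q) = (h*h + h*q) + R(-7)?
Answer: 1/113071 ≈ 8.8440e-6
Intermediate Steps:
R(K) = 1/3 + K/3 (R(K) = (1 + K)/3 = 1/3 + K/3)
M(h, q) = -2 + h**2 + h*q (M(h, q) = (h*h + h*q) + (1/3 + (1/3)*(-7)) = (h**2 + h*q) + (1/3 - 7/3) = (h**2 + h*q) - 2 = -2 + h**2 + h*q)
1/(M(282, 44 - 1*10) + 23961) = 1/((-2 + 282**2 + 282*(44 - 1*10)) + 23961) = 1/((-2 + 79524 + 282*(44 - 10)) + 23961) = 1/((-2 + 79524 + 282*34) + 23961) = 1/((-2 + 79524 + 9588) + 23961) = 1/(89110 + 23961) = 1/113071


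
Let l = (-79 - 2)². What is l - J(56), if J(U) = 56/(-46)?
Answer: 150931/23 ≈ 6562.2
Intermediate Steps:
J(U) = -28/23 (J(U) = 56*(-1/46) = -28/23)
l = 6561 (l = (-81)² = 6561)
l - J(56) = 6561 - 1*(-28/23) = 6561 + 28/23 = 150931/23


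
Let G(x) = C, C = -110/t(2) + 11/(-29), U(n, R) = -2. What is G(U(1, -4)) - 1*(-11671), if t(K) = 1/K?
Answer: 332068/29 ≈ 11451.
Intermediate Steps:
C = -6391/29 (C = -110/(1/2) + 11/(-29) = -110/½ + 11*(-1/29) = -110*2 - 11/29 = -220 - 11/29 = -6391/29 ≈ -220.38)
G(x) = -6391/29
G(U(1, -4)) - 1*(-11671) = -6391/29 - 1*(-11671) = -6391/29 + 11671 = 332068/29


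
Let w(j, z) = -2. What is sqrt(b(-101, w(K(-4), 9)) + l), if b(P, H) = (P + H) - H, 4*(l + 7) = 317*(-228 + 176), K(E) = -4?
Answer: I*sqrt(4229) ≈ 65.031*I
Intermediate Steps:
l = -4128 (l = -7 + (317*(-228 + 176))/4 = -7 + (317*(-52))/4 = -7 + (1/4)*(-16484) = -7 - 4121 = -4128)
b(P, H) = P (b(P, H) = (H + P) - H = P)
sqrt(b(-101, w(K(-4), 9)) + l) = sqrt(-101 - 4128) = sqrt(-4229) = I*sqrt(4229)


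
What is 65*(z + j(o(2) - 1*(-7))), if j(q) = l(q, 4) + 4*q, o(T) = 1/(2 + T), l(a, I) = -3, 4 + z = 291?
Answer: 20345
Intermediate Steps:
z = 287 (z = -4 + 291 = 287)
j(q) = -3 + 4*q
65*(z + j(o(2) - 1*(-7))) = 65*(287 + (-3 + 4*(1/(2 + 2) - 1*(-7)))) = 65*(287 + (-3 + 4*(1/4 + 7))) = 65*(287 + (-3 + 4*(¼ + 7))) = 65*(287 + (-3 + 4*(29/4))) = 65*(287 + (-3 + 29)) = 65*(287 + 26) = 65*313 = 20345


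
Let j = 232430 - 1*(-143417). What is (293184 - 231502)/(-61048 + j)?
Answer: 61682/314799 ≈ 0.19594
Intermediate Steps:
j = 375847 (j = 232430 + 143417 = 375847)
(293184 - 231502)/(-61048 + j) = (293184 - 231502)/(-61048 + 375847) = 61682/314799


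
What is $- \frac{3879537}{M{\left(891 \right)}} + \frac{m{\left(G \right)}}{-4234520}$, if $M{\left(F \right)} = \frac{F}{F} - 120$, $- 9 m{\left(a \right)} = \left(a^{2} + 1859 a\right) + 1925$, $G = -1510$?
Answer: $\frac{29570346134485}{907034184} \approx 32601.0$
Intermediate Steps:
$m{\left(a \right)} = - \frac{1925}{9} - \frac{1859 a}{9} - \frac{a^{2}}{9}$ ($m{\left(a \right)} = - \frac{\left(a^{2} + 1859 a\right) + 1925}{9} = - \frac{1925 + a^{2} + 1859 a}{9} = - \frac{1925}{9} - \frac{1859 a}{9} - \frac{a^{2}}{9}$)
$M{\left(F \right)} = -119$ ($M{\left(F \right)} = 1 - 120 = -119$)
$- \frac{3879537}{M{\left(891 \right)}} + \frac{m{\left(G \right)}}{-4234520} = - \frac{3879537}{-119} + \frac{- \frac{1925}{9} - - \frac{2807090}{9} - \frac{\left(-1510\right)^{2}}{9}}{-4234520} = \left(-3879537\right) \left(- \frac{1}{119}\right) + \left(- \frac{1925}{9} + \frac{2807090}{9} - \frac{2280100}{9}\right) \left(- \frac{1}{4234520}\right) = \frac{3879537}{119} + \left(- \frac{1925}{9} + \frac{2807090}{9} - \frac{2280100}{9}\right) \left(- \frac{1}{4234520}\right) = \frac{3879537}{119} + \frac{525065}{9} \left(- \frac{1}{4234520}\right) = \frac{3879537}{119} - \frac{105013}{7622136} = \frac{29570346134485}{907034184}$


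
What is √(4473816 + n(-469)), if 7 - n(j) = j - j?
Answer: √4473823 ≈ 2115.1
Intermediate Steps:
n(j) = 7 (n(j) = 7 - (j - j) = 7 - 1*0 = 7 + 0 = 7)
√(4473816 + n(-469)) = √(4473816 + 7) = √4473823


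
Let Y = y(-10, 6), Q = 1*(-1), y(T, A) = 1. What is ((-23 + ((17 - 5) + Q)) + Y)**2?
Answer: 121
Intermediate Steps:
Q = -1
Y = 1
((-23 + ((17 - 5) + Q)) + Y)**2 = ((-23 + ((17 - 5) - 1)) + 1)**2 = ((-23 + (12 - 1)) + 1)**2 = ((-23 + 11) + 1)**2 = (-12 + 1)**2 = (-11)**2 = 121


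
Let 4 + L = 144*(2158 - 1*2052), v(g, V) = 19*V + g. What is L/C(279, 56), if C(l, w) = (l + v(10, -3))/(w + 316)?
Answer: 709590/29 ≈ 24469.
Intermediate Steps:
v(g, V) = g + 19*V
C(l, w) = (-47 + l)/(316 + w) (C(l, w) = (l + (10 + 19*(-3)))/(w + 316) = (l + (10 - 57))/(316 + w) = (l - 47)/(316 + w) = (-47 + l)/(316 + w))
L = 15260 (L = -4 + 144*(2158 - 1*2052) = -4 + 144*(2158 - 2052) = -4 + 144*106 = -4 + 15264 = 15260)
L/C(279, 56) = 15260/(((-47 + 279)/(316 + 56))) = 15260/((232/372)) = 15260/(((1/372)*232)) = 15260/(58/93) = 15260*(93/58) = 709590/29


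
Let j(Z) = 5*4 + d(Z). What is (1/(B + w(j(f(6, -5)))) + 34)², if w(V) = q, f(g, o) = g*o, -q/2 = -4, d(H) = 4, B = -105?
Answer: 10870209/9409 ≈ 1155.3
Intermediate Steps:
q = 8 (q = -2*(-4) = 8)
j(Z) = 24 (j(Z) = 5*4 + 4 = 20 + 4 = 24)
w(V) = 8
(1/(B + w(j(f(6, -5)))) + 34)² = (1/(-105 + 8) + 34)² = (1/(-97) + 34)² = (-1/97 + 34)² = (3297/97)² = 10870209/9409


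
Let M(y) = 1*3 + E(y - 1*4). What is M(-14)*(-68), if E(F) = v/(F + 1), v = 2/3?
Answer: -604/3 ≈ -201.33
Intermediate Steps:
v = 2/3 (v = 2*(1/3) = 2/3 ≈ 0.66667)
E(F) = 2/(3*(1 + F)) (E(F) = (2/3)/(F + 1) = (2/3)/(1 + F) = 2/(3*(1 + F)))
M(y) = 3 + 2/(3*(-3 + y)) (M(y) = 1*3 + 2/(3*(1 + (y - 1*4))) = 3 + 2/(3*(1 + (y - 4))) = 3 + 2/(3*(1 + (-4 + y))) = 3 + 2/(3*(-3 + y)))
M(-14)*(-68) = ((-25 + 9*(-14))/(3*(-3 - 14)))*(-68) = ((1/3)*(-25 - 126)/(-17))*(-68) = ((1/3)*(-1/17)*(-151))*(-68) = (151/51)*(-68) = -604/3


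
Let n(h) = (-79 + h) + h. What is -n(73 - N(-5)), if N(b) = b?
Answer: -77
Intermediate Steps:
n(h) = -79 + 2*h
-n(73 - N(-5)) = -(-79 + 2*(73 - 1*(-5))) = -(-79 + 2*(73 + 5)) = -(-79 + 2*78) = -(-79 + 156) = -1*77 = -77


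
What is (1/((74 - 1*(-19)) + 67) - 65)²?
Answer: 108139201/25600 ≈ 4224.2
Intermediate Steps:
(1/((74 - 1*(-19)) + 67) - 65)² = (1/((74 + 19) + 67) - 65)² = (1/(93 + 67) - 65)² = (1/160 - 65)² = (-10399/160)² = 108139201/25600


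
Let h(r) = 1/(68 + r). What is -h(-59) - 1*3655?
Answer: -32896/9 ≈ -3655.1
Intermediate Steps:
-h(-59) - 1*3655 = -1/(68 - 59) - 1*3655 = -1/9 - 3655 = -1*⅑ - 3655 = -⅑ - 3655 = -32896/9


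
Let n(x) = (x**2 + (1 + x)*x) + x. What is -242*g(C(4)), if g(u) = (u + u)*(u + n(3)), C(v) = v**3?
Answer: -2725888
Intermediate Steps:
n(x) = x + x**2 + x*(1 + x) (n(x) = (x**2 + x*(1 + x)) + x = x + x**2 + x*(1 + x))
g(u) = 2*u*(24 + u) (g(u) = (u + u)*(u + 2*3*(1 + 3)) = (2*u)*(u + 2*3*4) = (2*u)*(u + 24) = (2*u)*(24 + u) = 2*u*(24 + u))
-242*g(C(4)) = -484*4**3*(24 + 4**3) = -484*64*(24 + 64) = -484*64*88 = -242*11264 = -2725888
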